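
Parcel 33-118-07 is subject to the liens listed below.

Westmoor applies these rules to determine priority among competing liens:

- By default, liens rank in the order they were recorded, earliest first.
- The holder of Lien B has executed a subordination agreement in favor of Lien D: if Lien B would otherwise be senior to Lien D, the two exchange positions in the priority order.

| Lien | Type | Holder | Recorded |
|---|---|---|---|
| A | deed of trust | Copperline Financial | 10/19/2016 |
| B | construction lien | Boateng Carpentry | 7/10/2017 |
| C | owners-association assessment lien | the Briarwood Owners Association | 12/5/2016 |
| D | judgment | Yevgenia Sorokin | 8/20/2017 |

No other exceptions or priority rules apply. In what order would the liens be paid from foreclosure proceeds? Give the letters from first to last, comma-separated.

Sorted by effective date: A (10/19/2016), C (12/5/2016), B (7/10/2017), D (8/20/2017).
B would otherwise be senior to D, so under the subordination agreement B and D exchange positions.

A, C, D, B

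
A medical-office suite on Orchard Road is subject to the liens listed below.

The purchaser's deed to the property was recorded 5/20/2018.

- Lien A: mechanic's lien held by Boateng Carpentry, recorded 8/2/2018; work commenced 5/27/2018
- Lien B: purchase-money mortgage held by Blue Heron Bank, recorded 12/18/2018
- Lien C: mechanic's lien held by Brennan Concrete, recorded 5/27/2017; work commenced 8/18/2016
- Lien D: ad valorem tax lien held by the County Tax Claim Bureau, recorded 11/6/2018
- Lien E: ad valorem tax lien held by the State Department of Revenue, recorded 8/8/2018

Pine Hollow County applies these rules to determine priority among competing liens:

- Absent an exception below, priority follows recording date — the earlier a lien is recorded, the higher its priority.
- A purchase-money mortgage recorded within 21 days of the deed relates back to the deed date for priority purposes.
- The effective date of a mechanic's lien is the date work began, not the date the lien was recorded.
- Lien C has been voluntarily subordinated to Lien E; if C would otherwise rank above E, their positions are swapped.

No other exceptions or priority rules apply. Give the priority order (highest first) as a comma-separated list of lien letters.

Effective dates: A is treated as recorded 5/27/2018, the work-commencement date; B missed the 21-day window (212 days after the deed), so its recording date stands; C relates back to 8/18/2016 (work commenced).
Sorted by effective date: C (8/18/2016), A (5/27/2018), E (8/8/2018), D (11/6/2018), B (12/18/2018).
C would otherwise be senior to E, so under the subordination agreement C and E exchange positions.

E, A, C, D, B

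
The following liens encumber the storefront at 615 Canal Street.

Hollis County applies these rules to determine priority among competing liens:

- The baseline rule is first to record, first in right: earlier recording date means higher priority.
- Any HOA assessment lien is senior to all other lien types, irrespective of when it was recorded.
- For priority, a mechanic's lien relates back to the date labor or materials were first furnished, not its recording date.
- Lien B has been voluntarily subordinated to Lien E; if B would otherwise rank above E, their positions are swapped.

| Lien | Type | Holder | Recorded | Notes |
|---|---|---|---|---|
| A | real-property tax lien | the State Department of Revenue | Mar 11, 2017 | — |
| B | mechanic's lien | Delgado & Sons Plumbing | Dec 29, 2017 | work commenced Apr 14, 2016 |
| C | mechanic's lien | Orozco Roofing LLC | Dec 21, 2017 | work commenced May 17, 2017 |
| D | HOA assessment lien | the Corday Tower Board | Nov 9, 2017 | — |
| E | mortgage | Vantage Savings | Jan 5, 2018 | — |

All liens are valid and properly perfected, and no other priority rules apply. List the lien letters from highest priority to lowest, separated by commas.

D, E, A, C, B

Effective dates after the stated exceptions: B's effective date is Apr 14, 2016, when work began; C relates back to May 17, 2017 (work commenced).
As an HOA assessment lien, D is senior to every other lien.
The other liens, earliest effective date first: B (Apr 14, 2016), A (Mar 11, 2017), C (May 17, 2017), E (Jan 5, 2018).
B would otherwise be senior to E, so under the subordination agreement B and E exchange positions.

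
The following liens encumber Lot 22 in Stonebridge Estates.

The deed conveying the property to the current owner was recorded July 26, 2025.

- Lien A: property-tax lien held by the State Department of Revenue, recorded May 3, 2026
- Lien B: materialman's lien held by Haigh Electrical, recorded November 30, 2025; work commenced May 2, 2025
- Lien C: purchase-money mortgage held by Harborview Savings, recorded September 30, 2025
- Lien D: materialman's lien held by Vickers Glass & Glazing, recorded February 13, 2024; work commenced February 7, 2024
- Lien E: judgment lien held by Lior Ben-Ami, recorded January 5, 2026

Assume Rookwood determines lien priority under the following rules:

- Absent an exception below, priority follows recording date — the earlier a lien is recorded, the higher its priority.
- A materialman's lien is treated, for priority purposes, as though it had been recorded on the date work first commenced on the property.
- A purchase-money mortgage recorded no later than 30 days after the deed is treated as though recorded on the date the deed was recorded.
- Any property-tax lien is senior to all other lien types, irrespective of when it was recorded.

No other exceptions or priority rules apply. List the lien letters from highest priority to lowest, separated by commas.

A, D, B, C, E

Effective dates: B relates back to May 2, 2025 (work commenced); C missed the 30-day window (66 days after the deed), so its recording date stands; D's effective date is February 7, 2024, when work began.
A is a property-tax lien and takes priority over every other lien.
Ordering the rest by effective date: D (February 7, 2024), B (May 2, 2025), C (September 30, 2025), E (January 5, 2026).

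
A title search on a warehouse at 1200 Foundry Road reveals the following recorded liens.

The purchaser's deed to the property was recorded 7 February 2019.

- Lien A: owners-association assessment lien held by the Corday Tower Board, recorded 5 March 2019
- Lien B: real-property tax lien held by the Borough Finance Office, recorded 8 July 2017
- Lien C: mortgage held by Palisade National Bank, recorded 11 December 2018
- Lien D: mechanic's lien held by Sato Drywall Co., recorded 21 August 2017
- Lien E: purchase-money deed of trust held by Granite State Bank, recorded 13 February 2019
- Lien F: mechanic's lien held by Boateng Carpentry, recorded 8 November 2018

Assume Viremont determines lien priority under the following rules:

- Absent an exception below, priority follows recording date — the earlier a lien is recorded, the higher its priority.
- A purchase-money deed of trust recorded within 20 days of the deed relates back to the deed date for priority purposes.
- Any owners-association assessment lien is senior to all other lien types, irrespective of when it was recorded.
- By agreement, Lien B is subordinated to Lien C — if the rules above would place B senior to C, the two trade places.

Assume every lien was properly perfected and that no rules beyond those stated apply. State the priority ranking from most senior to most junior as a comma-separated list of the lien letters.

A, C, D, F, B, E

Effective dates: E was recorded within the 20-day window, so its effective date is the deed date 7 February 2019.
A is an owners-association assessment lien and takes priority over every other lien.
Ordering the rest by effective date: B (8 July 2017), D (21 August 2017), F (8 November 2018), C (11 December 2018), E (7 February 2019).
Because B would otherwise rank above C, the subordination swaps them.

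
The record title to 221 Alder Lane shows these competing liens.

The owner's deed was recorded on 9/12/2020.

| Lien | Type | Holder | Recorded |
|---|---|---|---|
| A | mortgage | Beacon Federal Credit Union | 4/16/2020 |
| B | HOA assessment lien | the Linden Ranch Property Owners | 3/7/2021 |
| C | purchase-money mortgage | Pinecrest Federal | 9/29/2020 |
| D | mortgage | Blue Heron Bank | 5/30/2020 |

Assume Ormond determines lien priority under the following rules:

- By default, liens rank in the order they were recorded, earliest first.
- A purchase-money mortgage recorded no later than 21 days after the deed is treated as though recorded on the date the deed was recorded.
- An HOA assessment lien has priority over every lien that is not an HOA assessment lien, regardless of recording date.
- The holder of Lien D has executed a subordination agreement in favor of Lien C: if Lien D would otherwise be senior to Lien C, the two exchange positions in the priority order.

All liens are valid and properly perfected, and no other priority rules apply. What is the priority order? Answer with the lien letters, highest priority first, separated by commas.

Effective dates: C's effective date is the deed date, 9/12/2020.
As an HOA assessment lien, B is senior to every other lien.
Among the remaining liens, by effective date: A (4/16/2020), D (5/30/2020), C (9/12/2020).
The subordination applies — D was senior to C — so D and C swap.

B, A, C, D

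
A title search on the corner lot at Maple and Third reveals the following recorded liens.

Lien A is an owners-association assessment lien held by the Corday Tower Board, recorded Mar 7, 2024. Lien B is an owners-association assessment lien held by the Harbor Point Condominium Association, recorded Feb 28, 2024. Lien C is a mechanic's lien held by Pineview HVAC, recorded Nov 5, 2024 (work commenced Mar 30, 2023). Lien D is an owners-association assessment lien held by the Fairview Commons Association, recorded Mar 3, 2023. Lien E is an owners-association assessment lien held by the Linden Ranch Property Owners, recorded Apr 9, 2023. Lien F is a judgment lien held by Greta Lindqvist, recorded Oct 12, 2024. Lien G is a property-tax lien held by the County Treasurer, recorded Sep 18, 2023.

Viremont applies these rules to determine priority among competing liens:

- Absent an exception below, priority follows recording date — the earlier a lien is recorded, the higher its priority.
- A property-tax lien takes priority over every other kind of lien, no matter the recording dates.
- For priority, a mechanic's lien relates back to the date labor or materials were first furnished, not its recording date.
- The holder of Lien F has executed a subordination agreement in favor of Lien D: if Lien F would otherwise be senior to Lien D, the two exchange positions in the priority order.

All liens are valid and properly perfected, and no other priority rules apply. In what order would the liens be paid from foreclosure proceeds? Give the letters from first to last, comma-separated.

G, D, C, E, B, A, F

Effective dates: C is treated as recorded Mar 30, 2023, the work-commencement date.
G, as a property-tax lien, has superpriority and ranks first.
Among the remaining liens, by effective date: D (Mar 3, 2023), C (Mar 30, 2023), E (Apr 9, 2023), B (Feb 28, 2024), A (Mar 7, 2024), F (Oct 12, 2024).
F already ranks below D; the subordination has no effect.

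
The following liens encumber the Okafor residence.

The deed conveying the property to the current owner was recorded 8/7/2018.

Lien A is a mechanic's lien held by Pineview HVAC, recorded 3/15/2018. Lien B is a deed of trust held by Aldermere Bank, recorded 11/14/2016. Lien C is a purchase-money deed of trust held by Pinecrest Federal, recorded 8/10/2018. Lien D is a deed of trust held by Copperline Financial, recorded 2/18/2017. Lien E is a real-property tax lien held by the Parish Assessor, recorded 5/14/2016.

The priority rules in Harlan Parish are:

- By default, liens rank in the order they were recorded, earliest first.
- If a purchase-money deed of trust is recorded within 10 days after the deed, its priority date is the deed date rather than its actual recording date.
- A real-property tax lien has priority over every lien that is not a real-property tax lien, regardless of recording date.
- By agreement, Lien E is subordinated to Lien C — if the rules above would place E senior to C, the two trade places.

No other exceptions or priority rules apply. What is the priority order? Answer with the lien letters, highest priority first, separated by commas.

First, effective dates: C's effective date is the deed date, 8/7/2018.
As a real-property tax lien, E is senior to every other lien.
Remaining liens by effective date: B (11/14/2016), D (2/18/2017), A (3/15/2018), C (8/7/2018).
E is senior to C before the subordination, so the two trade places.

C, B, D, A, E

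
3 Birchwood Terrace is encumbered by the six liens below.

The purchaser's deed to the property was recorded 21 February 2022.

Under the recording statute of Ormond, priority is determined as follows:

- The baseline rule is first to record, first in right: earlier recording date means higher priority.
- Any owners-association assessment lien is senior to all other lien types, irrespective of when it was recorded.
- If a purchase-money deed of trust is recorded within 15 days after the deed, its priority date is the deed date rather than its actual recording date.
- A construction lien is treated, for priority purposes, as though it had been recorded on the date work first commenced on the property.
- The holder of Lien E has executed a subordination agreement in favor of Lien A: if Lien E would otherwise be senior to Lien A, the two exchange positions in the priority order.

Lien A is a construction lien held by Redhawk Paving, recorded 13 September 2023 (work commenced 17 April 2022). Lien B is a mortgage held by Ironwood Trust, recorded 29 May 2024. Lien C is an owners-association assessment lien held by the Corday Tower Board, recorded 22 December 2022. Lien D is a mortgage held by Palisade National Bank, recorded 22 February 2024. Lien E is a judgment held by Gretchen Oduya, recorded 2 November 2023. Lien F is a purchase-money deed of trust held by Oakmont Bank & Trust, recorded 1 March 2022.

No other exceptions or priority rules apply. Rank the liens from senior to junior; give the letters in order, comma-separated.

Effective dates: A's effective date is 17 April 2022, when work began; F relates back to the deed date 21 February 2022.
C, as an owners-association assessment lien, has superpriority and ranks first.
Remaining liens by effective date: F (21 February 2022), A (17 April 2022), E (2 November 2023), D (22 February 2024), B (29 May 2024).
E already ranks below A; the subordination has no effect.

C, F, A, E, D, B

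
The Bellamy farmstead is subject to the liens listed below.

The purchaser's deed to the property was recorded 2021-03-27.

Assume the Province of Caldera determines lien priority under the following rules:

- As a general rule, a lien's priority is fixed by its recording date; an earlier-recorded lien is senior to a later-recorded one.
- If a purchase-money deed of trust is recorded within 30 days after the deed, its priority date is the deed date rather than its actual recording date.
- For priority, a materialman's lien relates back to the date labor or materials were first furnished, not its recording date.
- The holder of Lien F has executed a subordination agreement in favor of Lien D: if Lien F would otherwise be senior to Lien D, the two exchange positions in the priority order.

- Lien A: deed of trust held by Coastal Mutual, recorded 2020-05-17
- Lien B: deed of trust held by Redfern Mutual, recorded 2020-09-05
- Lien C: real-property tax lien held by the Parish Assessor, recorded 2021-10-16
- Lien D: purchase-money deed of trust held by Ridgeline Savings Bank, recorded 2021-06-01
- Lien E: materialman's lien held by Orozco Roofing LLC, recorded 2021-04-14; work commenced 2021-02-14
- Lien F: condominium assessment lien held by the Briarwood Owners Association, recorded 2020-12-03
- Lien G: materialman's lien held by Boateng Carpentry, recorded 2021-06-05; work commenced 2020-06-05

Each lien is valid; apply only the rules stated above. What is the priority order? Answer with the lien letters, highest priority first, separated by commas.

Adjusting effective dates: D missed the 30-day window (66 days after the deed), so its recording date stands; E is treated as recorded 2021-02-14, the work-commencement date; G relates back to 2020-06-05 (work commenced).
By effective date, earliest first: A (2020-05-17), G (2020-06-05), B (2020-09-05), F (2020-12-03), E (2021-02-14), D (2021-06-01), C (2021-10-16).
F would otherwise be senior to D, so under the subordination agreement F and D exchange positions.

A, G, B, D, E, F, C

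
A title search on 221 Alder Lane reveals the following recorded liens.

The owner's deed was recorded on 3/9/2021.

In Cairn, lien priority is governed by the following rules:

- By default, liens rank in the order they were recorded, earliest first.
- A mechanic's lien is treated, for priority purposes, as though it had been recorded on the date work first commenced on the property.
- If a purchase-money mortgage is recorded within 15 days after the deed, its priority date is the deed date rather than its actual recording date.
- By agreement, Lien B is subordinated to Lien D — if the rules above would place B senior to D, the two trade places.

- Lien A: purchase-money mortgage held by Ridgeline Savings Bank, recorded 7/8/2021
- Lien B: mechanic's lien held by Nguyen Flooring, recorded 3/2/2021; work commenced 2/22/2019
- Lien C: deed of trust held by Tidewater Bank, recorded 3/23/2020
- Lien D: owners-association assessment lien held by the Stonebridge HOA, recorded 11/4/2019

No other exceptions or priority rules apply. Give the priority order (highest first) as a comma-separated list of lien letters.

D, B, C, A

Adjusting effective dates: A missed the 15-day window (121 days after the deed), so its recording date stands; B relates back to 2/22/2019 (work commenced).
Sorted by effective date: B (2/22/2019), D (11/4/2019), C (3/23/2020), A (7/8/2021).
Because B would otherwise rank above D, the subordination swaps them.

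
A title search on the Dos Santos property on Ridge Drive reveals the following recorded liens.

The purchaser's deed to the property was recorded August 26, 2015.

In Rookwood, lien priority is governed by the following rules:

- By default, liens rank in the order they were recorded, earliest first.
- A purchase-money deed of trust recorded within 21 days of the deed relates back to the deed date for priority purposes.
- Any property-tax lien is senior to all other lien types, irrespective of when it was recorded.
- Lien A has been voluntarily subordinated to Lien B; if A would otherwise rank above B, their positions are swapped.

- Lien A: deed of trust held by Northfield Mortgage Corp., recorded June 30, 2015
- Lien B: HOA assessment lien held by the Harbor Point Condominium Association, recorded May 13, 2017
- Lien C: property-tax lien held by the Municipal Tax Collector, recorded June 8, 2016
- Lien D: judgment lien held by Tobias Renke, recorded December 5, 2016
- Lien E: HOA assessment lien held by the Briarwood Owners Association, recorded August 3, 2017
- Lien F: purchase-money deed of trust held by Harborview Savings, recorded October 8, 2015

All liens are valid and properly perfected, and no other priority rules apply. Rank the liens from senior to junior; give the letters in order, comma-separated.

C, B, F, D, A, E

First, effective dates: F missed the 21-day window (43 days after the deed), so its recording date stands.
As a property-tax lien, C is senior to every other lien.
Among the remaining liens, by effective date: A (June 30, 2015), F (October 8, 2015), D (December 5, 2016), B (May 13, 2017), E (August 3, 2017).
The subordination applies — A was senior to B — so A and B swap.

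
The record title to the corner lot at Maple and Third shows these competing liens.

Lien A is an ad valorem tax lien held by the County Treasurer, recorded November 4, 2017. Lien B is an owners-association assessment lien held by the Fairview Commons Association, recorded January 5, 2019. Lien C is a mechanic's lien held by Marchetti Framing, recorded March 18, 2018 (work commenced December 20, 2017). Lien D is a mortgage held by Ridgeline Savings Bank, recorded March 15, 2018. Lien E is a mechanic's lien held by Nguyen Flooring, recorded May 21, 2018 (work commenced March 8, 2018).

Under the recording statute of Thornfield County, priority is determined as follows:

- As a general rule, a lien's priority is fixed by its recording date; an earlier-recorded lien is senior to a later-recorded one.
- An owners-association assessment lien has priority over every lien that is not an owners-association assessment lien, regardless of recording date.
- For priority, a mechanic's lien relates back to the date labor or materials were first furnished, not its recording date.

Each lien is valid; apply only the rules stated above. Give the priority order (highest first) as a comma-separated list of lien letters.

B, A, C, E, D

Effective dates: C's effective date is December 20, 2017, when work began; E is treated as recorded March 8, 2018, the work-commencement date.
B is an owners-association assessment lien and takes priority over every other lien.
Ordering the rest by effective date: A (November 4, 2017), C (December 20, 2017), E (March 8, 2018), D (March 15, 2018).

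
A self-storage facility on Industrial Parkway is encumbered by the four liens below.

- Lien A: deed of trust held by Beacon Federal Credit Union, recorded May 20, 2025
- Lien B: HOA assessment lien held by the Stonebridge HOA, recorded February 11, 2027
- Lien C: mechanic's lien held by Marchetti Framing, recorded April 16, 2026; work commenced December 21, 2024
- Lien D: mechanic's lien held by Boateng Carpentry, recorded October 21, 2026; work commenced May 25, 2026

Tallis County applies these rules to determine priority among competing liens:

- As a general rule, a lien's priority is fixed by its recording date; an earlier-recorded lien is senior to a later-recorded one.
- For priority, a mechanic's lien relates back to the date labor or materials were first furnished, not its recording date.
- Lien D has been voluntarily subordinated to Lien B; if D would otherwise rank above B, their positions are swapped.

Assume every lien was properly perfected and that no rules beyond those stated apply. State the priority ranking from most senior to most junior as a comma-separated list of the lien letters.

Effective dates: C's effective date is December 21, 2024, when work began; D is treated as recorded May 25, 2026, the work-commencement date.
By effective date: C (December 21, 2024), A (May 20, 2025), D (May 25, 2026), B (February 11, 2027).
Because D would otherwise rank above B, the subordination swaps them.

C, A, B, D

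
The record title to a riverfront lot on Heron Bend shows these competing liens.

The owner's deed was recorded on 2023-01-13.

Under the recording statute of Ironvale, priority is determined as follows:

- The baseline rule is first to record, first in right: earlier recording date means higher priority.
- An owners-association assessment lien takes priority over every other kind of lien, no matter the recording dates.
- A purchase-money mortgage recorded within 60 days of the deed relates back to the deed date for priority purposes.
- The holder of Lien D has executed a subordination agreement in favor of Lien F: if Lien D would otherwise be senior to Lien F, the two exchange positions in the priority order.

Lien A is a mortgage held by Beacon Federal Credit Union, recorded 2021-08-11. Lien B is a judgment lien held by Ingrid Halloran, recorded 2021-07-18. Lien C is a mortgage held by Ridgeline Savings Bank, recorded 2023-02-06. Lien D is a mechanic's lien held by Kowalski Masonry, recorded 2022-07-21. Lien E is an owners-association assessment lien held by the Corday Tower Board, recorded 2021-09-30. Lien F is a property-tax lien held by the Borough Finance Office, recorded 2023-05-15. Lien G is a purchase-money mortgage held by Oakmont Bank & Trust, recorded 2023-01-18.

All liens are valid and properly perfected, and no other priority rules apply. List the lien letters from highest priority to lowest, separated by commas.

First, effective dates: G's effective date is the deed date, 2023-01-13.
E is an owners-association assessment lien and takes priority over every other lien.
The other liens, earliest effective date first: B (2021-07-18), A (2021-08-11), D (2022-07-21), G (2023-01-13), C (2023-02-06), F (2023-05-15).
Because D would otherwise rank above F, the subordination swaps them.

E, B, A, F, G, C, D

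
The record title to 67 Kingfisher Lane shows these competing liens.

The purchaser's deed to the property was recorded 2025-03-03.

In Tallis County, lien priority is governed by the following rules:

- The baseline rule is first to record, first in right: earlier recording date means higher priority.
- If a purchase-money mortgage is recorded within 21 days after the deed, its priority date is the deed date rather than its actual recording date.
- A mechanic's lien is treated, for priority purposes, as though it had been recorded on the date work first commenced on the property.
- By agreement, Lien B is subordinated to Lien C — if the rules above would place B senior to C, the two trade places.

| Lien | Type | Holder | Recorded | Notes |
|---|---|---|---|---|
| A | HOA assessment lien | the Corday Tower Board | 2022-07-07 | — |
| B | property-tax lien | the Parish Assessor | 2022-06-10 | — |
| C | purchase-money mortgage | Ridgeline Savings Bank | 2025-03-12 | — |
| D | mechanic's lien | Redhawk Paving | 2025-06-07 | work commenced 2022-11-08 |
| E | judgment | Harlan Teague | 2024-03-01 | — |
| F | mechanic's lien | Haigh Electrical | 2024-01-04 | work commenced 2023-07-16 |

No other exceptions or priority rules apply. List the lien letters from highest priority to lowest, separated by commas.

Adjusting effective dates: C relates back to the deed date 2025-03-03; D relates back to 2022-11-08 (work commenced); F relates back to 2023-07-16 (work commenced).
Ordering by effective date: B (2022-06-10), A (2022-07-07), D (2022-11-08), F (2023-07-16), E (2024-03-01), C (2025-03-03).
Because B would otherwise rank above C, the subordination swaps them.

C, A, D, F, E, B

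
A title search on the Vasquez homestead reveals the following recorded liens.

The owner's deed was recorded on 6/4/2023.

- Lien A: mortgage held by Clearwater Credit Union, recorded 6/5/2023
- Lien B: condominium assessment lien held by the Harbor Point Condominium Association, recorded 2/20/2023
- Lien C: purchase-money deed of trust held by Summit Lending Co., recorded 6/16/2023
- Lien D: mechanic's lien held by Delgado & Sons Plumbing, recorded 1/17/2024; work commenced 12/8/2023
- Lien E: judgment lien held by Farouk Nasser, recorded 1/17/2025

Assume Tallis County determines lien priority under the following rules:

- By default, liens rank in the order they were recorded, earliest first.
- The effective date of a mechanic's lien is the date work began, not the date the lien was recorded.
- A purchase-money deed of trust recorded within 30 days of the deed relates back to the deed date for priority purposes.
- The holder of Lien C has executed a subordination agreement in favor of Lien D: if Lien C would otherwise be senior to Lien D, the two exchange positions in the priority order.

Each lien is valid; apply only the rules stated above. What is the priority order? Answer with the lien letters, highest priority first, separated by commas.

B, D, A, C, E

Effective dates after the stated exceptions: C relates back to the deed date 6/4/2023; D relates back to 12/8/2023 (work commenced).
Ordering by effective date: B (2/20/2023), C (6/4/2023), A (6/5/2023), D (12/8/2023), E (1/17/2025).
Because C would otherwise rank above D, the subordination swaps them.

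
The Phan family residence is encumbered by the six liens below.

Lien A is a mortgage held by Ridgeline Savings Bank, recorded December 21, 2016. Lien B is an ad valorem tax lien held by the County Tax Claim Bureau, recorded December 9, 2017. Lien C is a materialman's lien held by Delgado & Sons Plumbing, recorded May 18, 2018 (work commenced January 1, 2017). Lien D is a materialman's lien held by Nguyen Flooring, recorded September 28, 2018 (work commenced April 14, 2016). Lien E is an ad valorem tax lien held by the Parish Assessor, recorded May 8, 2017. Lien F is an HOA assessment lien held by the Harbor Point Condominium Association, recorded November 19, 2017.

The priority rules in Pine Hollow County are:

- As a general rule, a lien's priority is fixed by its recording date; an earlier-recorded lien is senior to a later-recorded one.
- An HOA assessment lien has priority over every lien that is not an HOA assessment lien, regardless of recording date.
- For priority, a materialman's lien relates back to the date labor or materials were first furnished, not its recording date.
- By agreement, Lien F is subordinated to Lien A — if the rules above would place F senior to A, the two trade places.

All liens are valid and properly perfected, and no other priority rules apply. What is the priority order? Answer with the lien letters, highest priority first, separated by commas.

A, D, F, C, E, B

First, effective dates: C is treated as recorded January 1, 2017, the work-commencement date; D's effective date is April 14, 2016, when work began.
F, as an HOA assessment lien, has superpriority and ranks first.
Among the remaining liens, by effective date: D (April 14, 2016), A (December 21, 2016), C (January 1, 2017), E (May 8, 2017), B (December 9, 2017).
F is senior to A before the subordination, so the two trade places.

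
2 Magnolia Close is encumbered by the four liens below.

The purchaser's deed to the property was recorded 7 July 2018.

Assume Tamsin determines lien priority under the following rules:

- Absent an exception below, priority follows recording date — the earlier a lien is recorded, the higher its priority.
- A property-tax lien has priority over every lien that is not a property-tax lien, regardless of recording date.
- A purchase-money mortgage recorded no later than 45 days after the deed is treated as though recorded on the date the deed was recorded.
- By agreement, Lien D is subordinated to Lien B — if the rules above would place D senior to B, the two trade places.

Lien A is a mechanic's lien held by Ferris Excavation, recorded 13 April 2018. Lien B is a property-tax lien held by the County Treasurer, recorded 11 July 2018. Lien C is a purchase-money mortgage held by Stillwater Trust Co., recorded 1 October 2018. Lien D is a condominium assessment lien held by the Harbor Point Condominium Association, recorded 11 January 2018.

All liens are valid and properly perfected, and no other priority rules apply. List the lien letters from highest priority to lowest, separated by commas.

B, D, A, C

First, effective dates: C missed the 45-day window (86 days after the deed), so its recording date stands.
B, as a property-tax lien, has superpriority and ranks first.
Ordering the rest by effective date: D (11 January 2018), A (13 April 2018), C (1 October 2018).
Since D is not senior to B, the subordination leaves the order unchanged.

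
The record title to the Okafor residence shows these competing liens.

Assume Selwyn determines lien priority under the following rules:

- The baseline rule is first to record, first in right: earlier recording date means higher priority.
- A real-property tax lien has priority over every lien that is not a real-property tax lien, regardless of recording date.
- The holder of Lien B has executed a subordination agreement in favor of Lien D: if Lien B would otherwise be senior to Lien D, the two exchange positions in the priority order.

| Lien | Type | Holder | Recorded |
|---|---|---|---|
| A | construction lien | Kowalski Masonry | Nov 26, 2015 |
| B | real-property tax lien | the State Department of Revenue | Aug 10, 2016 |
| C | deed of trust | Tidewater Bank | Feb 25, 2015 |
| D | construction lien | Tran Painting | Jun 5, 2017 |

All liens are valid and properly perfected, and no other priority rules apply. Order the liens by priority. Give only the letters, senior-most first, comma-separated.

D, C, A, B

B, as a real-property tax lien, has superpriority and ranks first.
Among the remaining liens, by effective date: C (Feb 25, 2015), A (Nov 26, 2015), D (Jun 5, 2017).
Because B would otherwise rank above D, the subordination swaps them.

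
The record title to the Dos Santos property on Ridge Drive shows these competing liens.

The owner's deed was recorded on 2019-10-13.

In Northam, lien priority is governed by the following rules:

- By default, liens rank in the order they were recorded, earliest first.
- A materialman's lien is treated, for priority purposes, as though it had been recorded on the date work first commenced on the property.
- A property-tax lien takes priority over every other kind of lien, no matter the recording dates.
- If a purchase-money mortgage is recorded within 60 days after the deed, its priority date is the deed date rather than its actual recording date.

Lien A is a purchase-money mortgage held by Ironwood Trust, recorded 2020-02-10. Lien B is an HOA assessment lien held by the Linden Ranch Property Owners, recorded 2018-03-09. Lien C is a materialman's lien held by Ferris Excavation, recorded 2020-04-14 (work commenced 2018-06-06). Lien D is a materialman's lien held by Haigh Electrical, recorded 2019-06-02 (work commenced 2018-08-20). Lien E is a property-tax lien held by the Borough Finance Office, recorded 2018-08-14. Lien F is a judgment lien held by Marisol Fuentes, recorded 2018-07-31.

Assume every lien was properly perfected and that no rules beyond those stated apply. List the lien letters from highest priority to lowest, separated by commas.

E, B, C, F, D, A

Effective dates after the stated exceptions: A missed the 60-day window (120 days after the deed), so its recording date stands; C is treated as recorded 2018-06-06, the work-commencement date; D relates back to 2018-08-20 (work commenced).
As a property-tax lien, E is senior to every other lien.
Remaining liens by effective date: B (2018-03-09), C (2018-06-06), F (2018-07-31), D (2018-08-20), A (2020-02-10).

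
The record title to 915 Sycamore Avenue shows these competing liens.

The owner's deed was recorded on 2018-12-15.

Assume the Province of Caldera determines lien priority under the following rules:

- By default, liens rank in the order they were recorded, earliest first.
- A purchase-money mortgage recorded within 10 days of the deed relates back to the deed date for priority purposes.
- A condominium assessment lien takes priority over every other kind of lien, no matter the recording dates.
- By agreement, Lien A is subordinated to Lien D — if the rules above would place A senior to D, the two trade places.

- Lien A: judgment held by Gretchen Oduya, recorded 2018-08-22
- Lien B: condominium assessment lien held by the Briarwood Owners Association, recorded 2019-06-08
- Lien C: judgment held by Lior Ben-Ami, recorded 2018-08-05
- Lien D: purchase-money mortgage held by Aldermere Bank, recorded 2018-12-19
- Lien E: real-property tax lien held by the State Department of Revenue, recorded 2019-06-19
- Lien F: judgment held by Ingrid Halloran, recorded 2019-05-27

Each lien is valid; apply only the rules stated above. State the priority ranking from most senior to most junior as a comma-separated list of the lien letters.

Effective dates: D's effective date is the deed date, 2018-12-15.
B, as a condominium assessment lien, has superpriority and ranks first.
Among the remaining liens, by effective date: C (2018-08-05), A (2018-08-22), D (2018-12-15), F (2019-05-27), E (2019-06-19).
A is senior to D before the subordination, so the two trade places.

B, C, D, A, F, E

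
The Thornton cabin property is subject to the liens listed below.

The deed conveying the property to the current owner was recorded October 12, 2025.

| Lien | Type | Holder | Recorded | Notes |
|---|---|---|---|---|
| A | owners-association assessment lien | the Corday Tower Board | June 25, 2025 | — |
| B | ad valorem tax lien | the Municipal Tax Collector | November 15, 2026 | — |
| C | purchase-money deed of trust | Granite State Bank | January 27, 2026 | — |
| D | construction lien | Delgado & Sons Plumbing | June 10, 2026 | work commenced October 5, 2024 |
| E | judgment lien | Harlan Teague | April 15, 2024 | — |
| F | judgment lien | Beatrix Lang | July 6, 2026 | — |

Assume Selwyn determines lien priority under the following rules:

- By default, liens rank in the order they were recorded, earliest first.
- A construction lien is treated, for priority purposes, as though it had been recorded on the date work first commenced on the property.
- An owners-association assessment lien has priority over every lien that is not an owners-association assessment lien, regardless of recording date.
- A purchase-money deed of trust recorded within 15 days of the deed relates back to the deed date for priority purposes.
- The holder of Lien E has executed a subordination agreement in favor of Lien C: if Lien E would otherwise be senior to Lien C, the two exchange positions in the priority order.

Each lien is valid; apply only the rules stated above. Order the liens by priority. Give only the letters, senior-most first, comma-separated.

A, C, D, E, F, B

Adjusting effective dates: C missed the 15-day window (107 days after the deed), so its recording date stands; D is treated as recorded October 5, 2024, the work-commencement date.
A is an owners-association assessment lien and takes priority over every other lien.
Among the remaining liens, by effective date: E (April 15, 2024), D (October 5, 2024), C (January 27, 2026), F (July 6, 2026), B (November 15, 2026).
Because E would otherwise rank above C, the subordination swaps them.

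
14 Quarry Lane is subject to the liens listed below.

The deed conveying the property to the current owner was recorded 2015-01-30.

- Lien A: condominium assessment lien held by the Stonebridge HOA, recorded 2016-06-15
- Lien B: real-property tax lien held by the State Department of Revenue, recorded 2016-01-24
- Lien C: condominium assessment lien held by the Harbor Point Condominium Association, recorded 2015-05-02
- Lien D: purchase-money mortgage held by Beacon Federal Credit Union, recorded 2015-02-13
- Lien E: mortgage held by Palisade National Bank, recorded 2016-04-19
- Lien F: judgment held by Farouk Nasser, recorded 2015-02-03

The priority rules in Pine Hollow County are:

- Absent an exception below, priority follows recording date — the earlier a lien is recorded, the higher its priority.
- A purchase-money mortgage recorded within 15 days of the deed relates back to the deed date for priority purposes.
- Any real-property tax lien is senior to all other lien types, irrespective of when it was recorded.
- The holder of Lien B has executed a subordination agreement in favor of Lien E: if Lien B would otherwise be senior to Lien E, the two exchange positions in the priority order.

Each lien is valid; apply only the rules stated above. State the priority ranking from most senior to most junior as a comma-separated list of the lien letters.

E, D, F, C, B, A

First, effective dates: D's effective date is the deed date, 2015-01-30.
B is a real-property tax lien, so it outranks all other liens regardless of date.
Ordering the rest by effective date: D (2015-01-30), F (2015-02-03), C (2015-05-02), E (2016-04-19), A (2016-06-15).
B would otherwise be senior to E, so under the subordination agreement B and E exchange positions.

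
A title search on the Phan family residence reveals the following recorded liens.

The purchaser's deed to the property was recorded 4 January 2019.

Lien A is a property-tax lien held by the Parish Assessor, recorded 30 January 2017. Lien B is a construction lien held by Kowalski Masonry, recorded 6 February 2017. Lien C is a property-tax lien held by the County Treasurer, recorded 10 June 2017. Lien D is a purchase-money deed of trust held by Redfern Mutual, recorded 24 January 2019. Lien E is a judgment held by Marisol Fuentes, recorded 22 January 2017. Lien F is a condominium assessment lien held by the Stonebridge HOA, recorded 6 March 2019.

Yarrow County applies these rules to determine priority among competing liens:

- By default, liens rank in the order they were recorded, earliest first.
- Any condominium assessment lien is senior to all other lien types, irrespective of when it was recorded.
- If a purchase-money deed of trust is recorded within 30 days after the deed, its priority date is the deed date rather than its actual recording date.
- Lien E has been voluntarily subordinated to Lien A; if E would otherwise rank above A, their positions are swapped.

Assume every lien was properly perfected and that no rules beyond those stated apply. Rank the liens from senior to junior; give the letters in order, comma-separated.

Effective dates after the stated exceptions: D was recorded within the 30-day window, so its effective date is the deed date 4 January 2019.
F, as a condominium assessment lien, has superpriority and ranks first.
Among the remaining liens, by effective date: E (22 January 2017), A (30 January 2017), B (6 February 2017), C (10 June 2017), D (4 January 2019).
E is senior to A before the subordination, so the two trade places.

F, A, E, B, C, D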